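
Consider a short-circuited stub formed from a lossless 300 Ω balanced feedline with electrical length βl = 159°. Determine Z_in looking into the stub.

Z_in ≈ −j115 Ω

tan(βl) = -0.384
For a short-circuited stub, Z_in = jZ_0·tan(βl)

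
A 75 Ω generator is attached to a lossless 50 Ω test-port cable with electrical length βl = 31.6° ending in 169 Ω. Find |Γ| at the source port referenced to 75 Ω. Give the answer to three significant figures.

|Γ| ≈ 0.51

tan(βl) = 0.615
Z_in = Z_0·(Z_L + jZ_0·tanβl)/(Z_0 + jZ_L·tanβl) = 43.8 − j60.2 Ω
Γ_s = (Z_in − Z_s)/(Z_in + Z_s) = (-31.2 − j60.2)/(119 − j60.2), |Γ_s| = 0.51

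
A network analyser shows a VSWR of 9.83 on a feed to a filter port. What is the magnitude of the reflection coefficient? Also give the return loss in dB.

|Γ| ≈ 0.815; return loss ≈ 1.77 dB

|Γ| = (S − 1)/(S + 1) = (9.83 − 1)/(9.83 + 1) = 8.83/10.8
RL = −20·log₁₀|Γ| = −20·log₁₀(0.815)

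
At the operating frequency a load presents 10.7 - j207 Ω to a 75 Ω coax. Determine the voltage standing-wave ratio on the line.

VSWR ≈ 60.5

Γ = (Z_L − Z_0)/(Z_L + Z_0) = (-64.3 − j207)/(85.7 − j207)
|Γ| = 217/224 = 0.967
VSWR = (1 + |Γ|)/(1 − |Γ|) = 1.97/0.0325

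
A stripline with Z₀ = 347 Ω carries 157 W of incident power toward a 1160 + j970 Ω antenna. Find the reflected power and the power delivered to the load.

P_reflected ≈ 78.3 W; P_delivered ≈ 78.7 W

|Γ| = |(813 + j970)/(1507 + j970)| = 0.706
|Γ|² = 0.499
P_refl = |Γ|²·P_inc = 78.3 W, P_del = (1 − |Γ|²)·P_inc = 78.7 W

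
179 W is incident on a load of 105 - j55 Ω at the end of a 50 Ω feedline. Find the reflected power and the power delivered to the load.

|Γ| = |(55 − j55)/(155 − j55)| = 0.473
|Γ|² = 0.224
P_refl = |Γ|²·P_inc = 40 W, P_del = (1 − |Γ|²)·P_inc = 139 W

P_reflected ≈ 40 W; P_delivered ≈ 139 W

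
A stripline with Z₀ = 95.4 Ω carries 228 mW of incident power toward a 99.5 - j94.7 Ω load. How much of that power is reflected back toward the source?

P_reflected ≈ 43.6 mW

|Γ| = |(4.1 − j94.7)/(194.9 − j94.7)| = 0.437
|Γ|² = 0.191
P_refl = |Γ|²·P_inc = 43.6 mW, P_del = (1 − |Γ|²)·P_inc = 184 mW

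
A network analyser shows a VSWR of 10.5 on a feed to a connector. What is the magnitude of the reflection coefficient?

|Γ| = (S − 1)/(S + 1) = (10.5 − 1)/(10.5 + 1) = 9.5/11.5

|Γ| ≈ 0.826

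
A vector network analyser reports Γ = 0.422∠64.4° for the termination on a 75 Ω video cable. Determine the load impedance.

Z_L = Z_0·(1 + Γ)/(1 − Γ) = 75·(1.18 + j0.381)/(0.818 − j0.381)

Z_L ≈ 75.8 + j70.2 Ω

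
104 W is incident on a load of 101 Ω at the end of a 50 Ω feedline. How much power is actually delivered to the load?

Γ = (101 − 50)/(101 + 50) = 0.338
|Γ|² = 0.114
P_refl = |Γ|²·P_inc = 11.9 W, P_del = (1 − |Γ|²)·P_inc = 92.1 W

P_delivered ≈ 92.1 W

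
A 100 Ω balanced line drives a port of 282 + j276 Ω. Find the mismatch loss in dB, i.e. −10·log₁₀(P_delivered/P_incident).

Γ = (182 + j276)/(382 + j276), |Γ| = 0.702
|Γ|² = 0.492, so P_del/P_inc = 1 − |Γ|² = 0.508
ML = −10·log₁₀(1 − |Γ|²)

mismatch loss ≈ 2.94 dB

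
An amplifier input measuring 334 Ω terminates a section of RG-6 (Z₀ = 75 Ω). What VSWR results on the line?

VSWR ≈ 4.45

Γ = (334 − 75)/(334 + 75) = 0.633
VSWR = (1 + 0.633)/(1 − 0.633)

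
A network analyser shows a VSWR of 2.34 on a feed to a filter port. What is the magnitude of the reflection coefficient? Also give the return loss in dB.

|Γ| ≈ 0.401; return loss ≈ 7.93 dB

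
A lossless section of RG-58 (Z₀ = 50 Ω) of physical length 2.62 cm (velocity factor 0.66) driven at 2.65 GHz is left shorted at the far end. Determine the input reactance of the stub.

X_in ≈ -68.2 Ω (capacitive)

λ = v/f = 0.66·c / 2.65 GHz = 0.0747 m
βl = 2π·l/λ = 2π × 0.351 = 126°
tan(βl) = -1.36
For a shorted stub, Z_in = jZ_0·tan(βl)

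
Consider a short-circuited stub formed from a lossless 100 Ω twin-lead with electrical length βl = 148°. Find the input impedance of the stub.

Z_in ≈ −j62.5 Ω

tan(βl) = -0.625
For a short-circuited stub, Z_in = jZ_0·tan(βl)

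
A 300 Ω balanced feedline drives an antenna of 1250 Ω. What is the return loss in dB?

Γ = (1250 − 300)/(1250 + 300) = 0.613
RL = −20·log₁₀|Γ| = −20·log₁₀(0.613)

RL ≈ 4.25 dB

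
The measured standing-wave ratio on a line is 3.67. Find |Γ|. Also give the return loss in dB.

|Γ| ≈ 0.572; return loss ≈ 4.86 dB

|Γ| = (S − 1)/(S + 1) = (3.67 − 1)/(3.67 + 1) = 2.67/4.67
RL = −20·log₁₀|Γ| = −20·log₁₀(0.572)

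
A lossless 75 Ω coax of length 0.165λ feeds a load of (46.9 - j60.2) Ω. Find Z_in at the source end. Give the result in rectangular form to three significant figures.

βl = 2π × 0.165 = 59.4°
tan(βl) = tan(59.4°) = 1.69
Z_in = Z_0·(Z_L + jZ_0·tanβl)/(Z_0 + jZ_L·tanβl)
     = 75·(46.9 + j66.6)/(177 + j79.3)

Z_in ≈ 27.1 + j16.1 Ω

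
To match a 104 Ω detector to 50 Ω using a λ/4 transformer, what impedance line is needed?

Z_qwt ≈ 72.1 Ω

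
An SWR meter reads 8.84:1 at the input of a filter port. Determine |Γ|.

|Γ| ≈ 0.797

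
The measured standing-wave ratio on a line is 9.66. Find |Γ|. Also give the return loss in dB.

|Γ| ≈ 0.812; return loss ≈ 1.8 dB

|Γ| = (S − 1)/(S + 1) = (9.66 − 1)/(9.66 + 1) = 8.66/10.7
RL = −20·log₁₀|Γ| = −20·log₁₀(0.812)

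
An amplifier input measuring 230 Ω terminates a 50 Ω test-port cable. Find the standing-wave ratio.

Γ = (230 − 50)/(230 + 50) = 0.643
VSWR = (1 + 0.643)/(1 − 0.643)

VSWR ≈ 4.6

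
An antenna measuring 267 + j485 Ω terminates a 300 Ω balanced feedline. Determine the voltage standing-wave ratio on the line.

VSWR ≈ 4.74

Γ = (Z_L − Z_0)/(Z_L + Z_0) = (-33 + j485)/(567 + j485)
|Γ| = 486/746 = 0.652
VSWR = (1 + |Γ|)/(1 − |Γ|) = 1.65/0.348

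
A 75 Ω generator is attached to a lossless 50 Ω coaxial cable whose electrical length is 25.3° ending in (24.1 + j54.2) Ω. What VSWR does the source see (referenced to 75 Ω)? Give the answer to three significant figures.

tan(βl) = 0.473
Z_in = Z_0·(Z_L + jZ_0·tanβl)/(Z_0 + jZ_L·tanβl) = 102 + j112 Ω
Γ_s = (Z_in − Z_s)/(Z_in + Z_s) = (26.8 + j112)/(177 + j112), |Γ_s| = 0.55
VSWR = (1 + |Γ_s|)/(1 − |Γ_s|)

VSWR ≈ 3.45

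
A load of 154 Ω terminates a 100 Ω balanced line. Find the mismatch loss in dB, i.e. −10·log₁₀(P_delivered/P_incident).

mismatch loss ≈ 0.201 dB

Γ = (154 − 100)/(154 + 100) = 0.213
|Γ|² = 0.0452, so P_del/P_inc = 1 − |Γ|² = 0.955
ML = −10·log₁₀(1 − |Γ|²)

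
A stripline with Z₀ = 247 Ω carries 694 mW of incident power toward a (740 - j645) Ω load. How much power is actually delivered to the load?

|Γ| = |(493 − j645)/(987 − j645)| = 0.689
|Γ|² = 0.474
P_refl = |Γ|²·P_inc = 329 mW, P_del = (1 − |Γ|²)·P_inc = 365 mW

P_delivered ≈ 365 mW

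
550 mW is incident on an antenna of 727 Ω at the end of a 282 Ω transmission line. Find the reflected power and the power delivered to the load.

Γ = (727 − 282)/(727 + 282) = 0.441
|Γ|² = 0.195
P_refl = |Γ|²·P_inc = 107 mW, P_del = (1 − |Γ|²)·P_inc = 443 mW

P_reflected ≈ 107 mW; P_delivered ≈ 443 mW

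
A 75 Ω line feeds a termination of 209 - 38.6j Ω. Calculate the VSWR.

VSWR ≈ 2.9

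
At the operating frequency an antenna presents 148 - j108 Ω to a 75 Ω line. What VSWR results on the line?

VSWR ≈ 3.22

Γ = (Z_L − Z_0)/(Z_L + Z_0) = (73 − j108)/(223 − j108)
|Γ| = 130/248 = 0.526
VSWR = (1 + |Γ|)/(1 − |Γ|) = 1.53/0.474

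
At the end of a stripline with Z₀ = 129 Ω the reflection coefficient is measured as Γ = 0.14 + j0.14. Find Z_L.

Z_L = Z_0·(1 + Γ)/(1 − Γ) = 129·(1.14 + j0.14)/(0.86 − j0.14)

Z_L ≈ 163 + j47.6 Ω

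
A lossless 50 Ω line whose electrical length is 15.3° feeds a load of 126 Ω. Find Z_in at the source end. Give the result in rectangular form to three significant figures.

Z_in ≈ 91.8 − j49.6 Ω

tan(βl) = tan(15.3°) = 0.274
Z_in = Z_0·(Z_L + jZ_0·tanβl)/(Z_0 + jZ_L·tanβl)
     = 50·(126 + j13.7)/(50 + j34.5)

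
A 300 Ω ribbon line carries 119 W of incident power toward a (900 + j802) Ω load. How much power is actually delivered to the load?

|Γ| = |(600 + j802)/(1200 + j802)| = 0.694
|Γ|² = 0.482
P_refl = |Γ|²·P_inc = 57.3 W, P_del = (1 − |Γ|²)·P_inc = 61.7 W

P_delivered ≈ 61.7 W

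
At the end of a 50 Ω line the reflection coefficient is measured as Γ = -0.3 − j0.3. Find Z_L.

Z_L = Z_0·(1 + Γ)/(1 − Γ) = 50·(0.7 − j0.3)/(1.3 + j0.3)

Z_L ≈ 23 − j16.9 Ω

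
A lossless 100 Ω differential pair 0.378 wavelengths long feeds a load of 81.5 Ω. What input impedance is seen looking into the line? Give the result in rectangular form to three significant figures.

Z_in ≈ 97.2 − j20 Ω

βl = 2π × 0.378 = 136°
tan(βl) = tan(136°) = -0.963
Z_in = Z_0·(Z_L + jZ_0·tanβl)/(Z_0 + jZ_L·tanβl)
     = 100·(81.5 − j96.3)/(100 − j78.5)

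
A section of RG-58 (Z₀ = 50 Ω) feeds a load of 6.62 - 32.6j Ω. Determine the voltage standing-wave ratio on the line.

Γ = (Z_L − Z_0)/(Z_L + Z_0) = (-43.38 − j32.6)/(56.62 − j32.6)
|Γ| = 54.3/65.3 = 0.831
VSWR = (1 + |Γ|)/(1 − |Γ|) = 1.83/0.169

VSWR ≈ 10.8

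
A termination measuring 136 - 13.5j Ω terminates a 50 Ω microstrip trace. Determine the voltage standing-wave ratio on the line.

VSWR ≈ 2.75

Γ = (Z_L − Z_0)/(Z_L + Z_0) = (86 − j13.5)/(186 − j13.5)
|Γ| = 87.1/186 = 0.467
VSWR = (1 + |Γ|)/(1 − |Γ|) = 1.47/0.533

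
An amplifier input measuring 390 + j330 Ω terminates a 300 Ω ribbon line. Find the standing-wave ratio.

Γ = (Z_L − Z_0)/(Z_L + Z_0) = (90 + j330)/(690 + j330)
|Γ| = 342/765 = 0.447
VSWR = (1 + |Γ|)/(1 − |Γ|) = 1.45/0.553

VSWR ≈ 2.62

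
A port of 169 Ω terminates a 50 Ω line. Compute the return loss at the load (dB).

Γ = (169 − 50)/(169 + 50) = 0.543
RL = −20·log₁₀|Γ| = −20·log₁₀(0.543)

RL ≈ 5.3 dB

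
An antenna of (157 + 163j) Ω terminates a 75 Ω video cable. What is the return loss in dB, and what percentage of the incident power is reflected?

Γ = (82 + j163)/(232 + j163), |Γ| = 0.644
RL = −20·log₁₀(0.644) = 3.83 dB
P_refl/P_inc = |Γ|² = 0.414

RL ≈ 3.83 dB; 41.4% of incident power reflected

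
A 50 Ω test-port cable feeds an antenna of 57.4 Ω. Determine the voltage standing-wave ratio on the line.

Γ = (57.4 − 50)/(57.4 + 50) = 0.0689
VSWR = (1 + 0.0689)/(1 − 0.0689)

VSWR ≈ 1.15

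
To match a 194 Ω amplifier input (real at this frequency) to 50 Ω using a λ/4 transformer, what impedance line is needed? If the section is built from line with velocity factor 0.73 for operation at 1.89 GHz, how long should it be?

Z_qwt = √(Z_0·R_L) = √(50 × 194) = √9700
λ = 0.73·c/f = 0.116 m, so l = λ/4 = 0.029 m

Z_qwt ≈ 98.5 Ω; length ≈ 2.9 cm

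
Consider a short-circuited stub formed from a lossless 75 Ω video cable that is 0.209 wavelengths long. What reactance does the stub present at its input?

X_in ≈ 285 Ω (inductive)

βl = 2π × 0.209 = 75.2°
tan(βl) = 3.8
For a short-circuited stub, Z_in = jZ_0·tan(βl)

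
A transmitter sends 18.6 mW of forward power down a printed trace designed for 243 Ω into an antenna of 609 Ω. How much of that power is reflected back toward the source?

P_reflected ≈ 3.43 mW

Γ = (609 − 243)/(609 + 243) = 0.43
|Γ|² = 0.185
P_refl = |Γ|²·P_inc = 3.43 mW, P_del = (1 − |Γ|²)·P_inc = 15.2 mW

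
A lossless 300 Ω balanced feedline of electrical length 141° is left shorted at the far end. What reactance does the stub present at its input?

X_in ≈ -243 Ω (capacitive)

tan(βl) = -0.81
For a shorted stub, Z_in = jZ_0·tan(βl)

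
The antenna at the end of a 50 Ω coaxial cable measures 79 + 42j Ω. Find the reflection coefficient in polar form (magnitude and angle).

Γ ≈ 0.376 ∠ 37.3°

Γ = (Z_L − Z_0)/(Z_L + Z_0) = (29 + j42)/(129 + j42)
|Γ| = 51/136 = 0.376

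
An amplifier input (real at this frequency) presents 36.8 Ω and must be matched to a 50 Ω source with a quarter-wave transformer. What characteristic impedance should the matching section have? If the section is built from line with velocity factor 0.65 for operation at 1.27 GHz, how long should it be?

Z_qwt ≈ 42.9 Ω; length ≈ 3.84 cm

Z_qwt = √(Z_0·R_L) = √(50 × 36.8) = √1840
λ = 0.65·c/f = 0.154 m, so l = λ/4 = 0.0384 m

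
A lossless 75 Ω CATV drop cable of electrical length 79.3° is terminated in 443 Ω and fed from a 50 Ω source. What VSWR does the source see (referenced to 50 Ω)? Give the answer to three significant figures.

tan(βl) = 5.29
Z_in = Z_0·(Z_L + jZ_0·tanβl)/(Z_0 + jZ_L·tanβl) = 13.1 − j13.8 Ω
Γ_s = (Z_in − Z_s)/(Z_in + Z_s) = (-36.9 − j13.8)/(63.1 − j13.8), |Γ_s| = 0.609
VSWR = (1 + |Γ_s|)/(1 − |Γ_s|)

VSWR ≈ 4.11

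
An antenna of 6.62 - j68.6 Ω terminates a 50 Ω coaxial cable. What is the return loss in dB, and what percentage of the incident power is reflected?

Γ = (-43.38 − j68.6)/(56.62 − j68.6), |Γ| = 0.912
RL = −20·log₁₀(0.912) = 0.795 dB
P_refl/P_inc = |Γ|² = 0.833

RL ≈ 0.795 dB; 83.3% of incident power reflected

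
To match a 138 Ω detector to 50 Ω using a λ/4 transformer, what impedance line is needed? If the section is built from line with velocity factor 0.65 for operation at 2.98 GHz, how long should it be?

Z_qwt = √(Z_0·R_L) = √(50 × 138) = √6900
λ = 0.65·c/f = 0.0654 m, so l = λ/4 = 0.0164 m

Z_qwt ≈ 83.1 Ω; length ≈ 1.64 cm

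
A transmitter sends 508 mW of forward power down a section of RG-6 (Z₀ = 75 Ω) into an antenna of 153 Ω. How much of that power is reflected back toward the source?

Γ = (153 − 75)/(153 + 75) = 0.342
|Γ|² = 0.117
P_refl = |Γ|²·P_inc = 59.5 mW, P_del = (1 − |Γ|²)·P_inc = 449 mW

P_reflected ≈ 59.5 mW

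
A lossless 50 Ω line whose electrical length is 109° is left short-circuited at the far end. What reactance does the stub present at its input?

X_in ≈ -145 Ω (capacitive)

tan(βl) = -2.9
For a short-circuited stub, Z_in = jZ_0·tan(βl)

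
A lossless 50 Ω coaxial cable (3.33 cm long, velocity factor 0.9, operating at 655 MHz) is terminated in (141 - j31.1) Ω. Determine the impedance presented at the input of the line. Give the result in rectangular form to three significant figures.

Z_in ≈ 43.2 − j52.8 Ω

λ = v/f = 0.9·c / 655 MHz = 0.412 m
βl = 2π·l/λ = 2π × 0.0808 = 29.1°
tan(βl) = tan(29.1°) = 0.556
Z_in = Z_0·(Z_L + jZ_0·tanβl)/(Z_0 + jZ_L·tanβl)
     = 50·(141 − j3.29)/(67.3 + j78.4)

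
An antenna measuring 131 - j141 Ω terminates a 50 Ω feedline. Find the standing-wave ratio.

VSWR ≈ 5.87

Γ = (Z_L − Z_0)/(Z_L + Z_0) = (81 − j141)/(181 − j141)
|Γ| = 163/229 = 0.709
VSWR = (1 + |Γ|)/(1 − |Γ|) = 1.71/0.291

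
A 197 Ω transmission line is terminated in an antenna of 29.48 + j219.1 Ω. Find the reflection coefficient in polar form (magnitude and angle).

Γ ≈ 0.875 ∠ 83.3°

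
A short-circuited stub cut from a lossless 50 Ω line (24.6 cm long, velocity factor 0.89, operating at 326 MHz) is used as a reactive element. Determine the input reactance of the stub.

λ = v/f = 0.89·c / 326 MHz = 0.819 m
βl = 2π·l/λ = 2π × 0.3 = 108°
tan(βl) = -3.05
For a short-circuited stub, Z_in = jZ_0·tan(βl)

X_in ≈ -153 Ω (capacitive)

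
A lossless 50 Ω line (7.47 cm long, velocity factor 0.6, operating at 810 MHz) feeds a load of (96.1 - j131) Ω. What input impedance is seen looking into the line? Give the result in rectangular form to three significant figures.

λ = v/f = 0.6·c / 810 MHz = 0.222 m
βl = 2π·l/λ = 2π × 0.336 = 121°
tan(βl) = tan(121°) = -1.66
Z_in = Z_0·(Z_L + jZ_0·tanβl)/(Z_0 + jZ_L·tanβl)
     = 50·(96.1 − j214)/(-168 − j160)

Z_in ≈ 16.8 + j47.7 Ω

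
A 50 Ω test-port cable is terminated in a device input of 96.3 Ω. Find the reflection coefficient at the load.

Γ = (Z_L − Z_0)/(Z_L + Z_0) = (96.3 − 50)/(96.3 + 50) = 46.3/146.3

Γ = 0.316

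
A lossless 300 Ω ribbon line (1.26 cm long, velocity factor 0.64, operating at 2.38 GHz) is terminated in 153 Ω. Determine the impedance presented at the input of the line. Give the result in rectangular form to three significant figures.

λ = v/f = 0.64·c / 2.38 GHz = 0.0807 m
βl = 2π·l/λ = 2π × 0.156 = 56.2°
tan(βl) = tan(56.2°) = 1.5
Z_in = Z_0·(Z_L + jZ_0·tanβl)/(Z_0 + jZ_L·tanβl)
     = 300·(153 + j449)/(300 + j229)

Z_in ≈ 313 + j210 Ω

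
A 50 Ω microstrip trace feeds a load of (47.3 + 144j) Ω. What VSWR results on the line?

VSWR ≈ 10.7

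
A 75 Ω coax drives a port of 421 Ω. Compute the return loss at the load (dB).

Γ = (421 − 75)/(421 + 75) = 0.698
RL = −20·log₁₀|Γ| = −20·log₁₀(0.698)

RL ≈ 3.13 dB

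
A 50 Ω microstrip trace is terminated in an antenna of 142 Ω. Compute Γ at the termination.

Γ = 0.479

Γ = (Z_L − Z_0)/(Z_L + Z_0) = (142 − 50)/(142 + 50) = 92/192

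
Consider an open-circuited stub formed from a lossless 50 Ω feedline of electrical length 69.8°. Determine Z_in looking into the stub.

Z_in ≈ −j18.4 Ω

tan(βl) = 2.72
For an open-circuited stub, Z_in = −jZ_0·cot(βl) = −jZ_0/tan(βl)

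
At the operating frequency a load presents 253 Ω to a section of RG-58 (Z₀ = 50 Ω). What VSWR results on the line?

VSWR ≈ 5.06

For a purely resistive load, VSWR = R_L/Z_0 or Z_0/R_L (whichever > 1) = 253/50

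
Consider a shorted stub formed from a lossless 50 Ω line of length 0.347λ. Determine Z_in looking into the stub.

βl = 2π × 0.347 = 125°
tan(βl) = -1.43
For a shorted stub, Z_in = jZ_0·tan(βl)

Z_in ≈ −j71.6 Ω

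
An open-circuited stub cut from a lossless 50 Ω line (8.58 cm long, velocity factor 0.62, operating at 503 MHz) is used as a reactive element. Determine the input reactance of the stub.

λ = v/f = 0.62·c / 503 MHz = 0.37 m
βl = 2π·l/λ = 2π × 0.232 = 83.5°
tan(βl) = 8.82
For an open-circuited stub, Z_in = −jZ_0·cot(βl) = −jZ_0/tan(βl)

X_in ≈ -5.67 Ω (capacitive)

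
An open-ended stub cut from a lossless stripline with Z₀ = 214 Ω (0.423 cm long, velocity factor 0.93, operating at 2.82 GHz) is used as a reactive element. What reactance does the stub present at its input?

X_in ≈ -777 Ω (capacitive)

λ = v/f = 0.93·c / 2.82 GHz = 0.0989 m
βl = 2π·l/λ = 2π × 0.0428 = 15.4°
tan(βl) = 0.275
For an open-ended stub, Z_in = −jZ_0·cot(βl) = −jZ_0/tan(βl)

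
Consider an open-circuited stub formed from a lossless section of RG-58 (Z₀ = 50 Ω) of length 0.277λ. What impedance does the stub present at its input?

βl = 2π × 0.277 = 99.7°
tan(βl) = -5.84
For an open-circuited stub, Z_in = −jZ_0·cot(βl) = −jZ_0/tan(βl)

Z_in ≈ +j8.56 Ω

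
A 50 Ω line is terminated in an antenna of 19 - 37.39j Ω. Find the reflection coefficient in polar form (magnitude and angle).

Γ = (Z_L − Z_0)/(Z_L + Z_0) = (-31 − j37.39)/(69 − j37.39)
|Γ| = 48.6/78.5 = 0.619

Γ ≈ 0.619 ∠ -101°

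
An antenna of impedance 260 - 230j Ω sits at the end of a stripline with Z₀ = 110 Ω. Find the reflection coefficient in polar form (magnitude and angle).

Γ = (Z_L − Z_0)/(Z_L + Z_0) = (150 − j230)/(370 − j230)
|Γ| = 275/436 = 0.63

Γ ≈ 0.63 ∠ -25°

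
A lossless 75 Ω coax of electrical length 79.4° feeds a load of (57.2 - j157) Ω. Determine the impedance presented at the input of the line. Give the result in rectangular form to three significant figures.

Z_in ≈ 10.2 + j16.6 Ω

tan(βl) = tan(79.4°) = 5.34
Z_in = Z_0·(Z_L + jZ_0·tanβl)/(Z_0 + jZ_L·tanβl)
     = 75·(57.2 + j244)/(914 + j306)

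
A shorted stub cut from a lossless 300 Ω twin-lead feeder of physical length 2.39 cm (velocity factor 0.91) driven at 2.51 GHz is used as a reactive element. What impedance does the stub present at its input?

Z_in ≈ +j1560 Ω

λ = v/f = 0.91·c / 2.51 GHz = 0.109 m
βl = 2π·l/λ = 2π × 0.22 = 79.1°
tan(βl) = 5.2
For a shorted stub, Z_in = jZ_0·tan(βl)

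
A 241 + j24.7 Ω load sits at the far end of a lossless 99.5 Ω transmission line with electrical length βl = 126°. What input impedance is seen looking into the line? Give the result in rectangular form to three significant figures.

tan(βl) = tan(126°) = -1.38
Z_in = Z_0·(Z_L + jZ_0·tanβl)/(Z_0 + jZ_L·tanβl)
     = 99.5·(241 − j112)/(133 − j332)

Z_in ≈ 54 + j50.6 Ω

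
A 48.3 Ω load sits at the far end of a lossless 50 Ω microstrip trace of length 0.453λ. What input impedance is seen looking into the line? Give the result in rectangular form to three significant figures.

Z_in ≈ 48.6 − j0.936 Ω

βl = 2π × 0.453 = 163°
tan(βl) = tan(163°) = -0.304
Z_in = Z_0·(Z_L + jZ_0·tanβl)/(Z_0 + jZ_L·tanβl)
     = 50·(48.3 − j15.2)/(50 − j14.7)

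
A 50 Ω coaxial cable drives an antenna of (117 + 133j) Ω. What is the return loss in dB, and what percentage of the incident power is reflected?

RL ≈ 3.13 dB; 48.7% of incident power reflected

Γ = (67 + j133)/(167 + j133), |Γ| = 0.698
RL = −20·log₁₀(0.698) = 3.13 dB
P_refl/P_inc = |Γ|² = 0.487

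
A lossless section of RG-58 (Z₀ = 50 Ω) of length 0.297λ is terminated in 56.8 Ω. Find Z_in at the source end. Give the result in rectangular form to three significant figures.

βl = 2π × 0.297 = 107°
tan(βl) = tan(107°) = -3.29
Z_in = Z_0·(Z_L + jZ_0·tanβl)/(Z_0 + jZ_L·tanβl)
     = 50·(56.8 − j164)/(50 − j187)

Z_in ≈ 44.9 + j3.19 Ω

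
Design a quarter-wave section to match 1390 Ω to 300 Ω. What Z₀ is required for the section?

Z_qwt ≈ 646 Ω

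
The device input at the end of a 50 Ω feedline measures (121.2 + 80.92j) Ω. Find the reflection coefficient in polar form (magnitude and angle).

Γ = (Z_L − Z_0)/(Z_L + Z_0) = (71.2 + j80.92)/(171.2 + j80.92)
|Γ| = 108/189 = 0.569

Γ ≈ 0.569 ∠ 23.4°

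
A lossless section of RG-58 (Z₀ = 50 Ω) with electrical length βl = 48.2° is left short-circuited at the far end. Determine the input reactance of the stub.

X_in ≈ 55.9 Ω (inductive)

tan(βl) = 1.12
For a short-circuited stub, Z_in = jZ_0·tan(βl)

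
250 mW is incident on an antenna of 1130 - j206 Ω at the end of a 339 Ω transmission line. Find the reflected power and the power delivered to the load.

|Γ| = |(791 − j206)/(1469 − j206)| = 0.551
|Γ|² = 0.304
P_refl = |Γ|²·P_inc = 75.9 mW, P_del = (1 − |Γ|²)·P_inc = 174 mW

P_reflected ≈ 75.9 mW; P_delivered ≈ 174 mW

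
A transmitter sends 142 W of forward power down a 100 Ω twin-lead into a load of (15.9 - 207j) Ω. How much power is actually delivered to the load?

|Γ| = |(-84.1 − j207)/(115.9 − j207)| = 0.942
|Γ|² = 0.887
P_refl = |Γ|²·P_inc = 126 W, P_del = (1 − |Γ|²)·P_inc = 16 W

P_delivered ≈ 16 W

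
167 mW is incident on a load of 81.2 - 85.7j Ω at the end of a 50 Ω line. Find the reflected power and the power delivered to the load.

|Γ| = |(31.2 − j85.7)/(131.2 − j85.7)| = 0.582
|Γ|² = 0.339
P_refl = |Γ|²·P_inc = 56.6 mW, P_del = (1 − |Γ|²)·P_inc = 110 mW

P_reflected ≈ 56.6 mW; P_delivered ≈ 110 mW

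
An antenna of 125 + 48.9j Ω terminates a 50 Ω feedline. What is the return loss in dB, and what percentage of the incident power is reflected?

Γ = (75 + j48.9)/(175 + j48.9), |Γ| = 0.493
RL = −20·log₁₀(0.493) = 6.15 dB
P_refl/P_inc = |Γ|² = 0.243

RL ≈ 6.15 dB; 24.3% of incident power reflected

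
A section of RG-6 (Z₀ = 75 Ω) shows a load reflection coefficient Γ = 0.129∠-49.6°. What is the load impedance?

Z_L ≈ 86.8 − j17.3 Ω

Z_L = Z_0·(1 + Γ)/(1 − Γ) = 75·(1.08 − j0.0982)/(0.916 + j0.0982)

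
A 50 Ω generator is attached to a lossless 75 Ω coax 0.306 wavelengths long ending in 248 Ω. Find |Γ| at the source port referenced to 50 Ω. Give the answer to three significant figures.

|Γ| ≈ 0.439

βl = 2π × 0.306 = 110°
tan(βl) = -2.72
Z_in = Z_0·(Z_L + jZ_0·tanβl)/(Z_0 + jZ_L·tanβl) = 25.4 + j24.7 Ω
Γ_s = (Z_in − Z_s)/(Z_in + Z_s) = (-24.6 + j24.7)/(75.4 + j24.7), |Γ_s| = 0.439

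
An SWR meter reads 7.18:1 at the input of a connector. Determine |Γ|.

|Γ| = (S − 1)/(S + 1) = (7.18 − 1)/(7.18 + 1) = 6.18/8.18

|Γ| ≈ 0.756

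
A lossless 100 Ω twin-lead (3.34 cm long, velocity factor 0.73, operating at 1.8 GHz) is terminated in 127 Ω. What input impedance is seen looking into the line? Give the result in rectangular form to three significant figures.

Z_in ≈ 79.5 + j5.81 Ω

λ = v/f = 0.73·c / 1.8 GHz = 0.122 m
βl = 2π·l/λ = 2π × 0.275 = 98.8°
tan(βl) = tan(98.8°) = -6.44
Z_in = Z_0·(Z_L + jZ_0·tanβl)/(Z_0 + jZ_L·tanβl)
     = 100·(127 − j644)/(100 − j818)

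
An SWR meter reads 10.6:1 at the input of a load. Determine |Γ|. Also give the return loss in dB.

|Γ| ≈ 0.828; return loss ≈ 1.64 dB

|Γ| = (S − 1)/(S + 1) = (10.6 − 1)/(10.6 + 1) = 9.6/11.6
RL = −20·log₁₀|Γ| = −20·log₁₀(0.828)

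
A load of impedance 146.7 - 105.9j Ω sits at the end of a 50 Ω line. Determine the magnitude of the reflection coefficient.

|Γ| ≈ 0.642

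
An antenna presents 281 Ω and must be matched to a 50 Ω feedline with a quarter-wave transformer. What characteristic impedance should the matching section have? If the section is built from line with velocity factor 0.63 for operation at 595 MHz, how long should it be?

Z_qwt = √(Z_0·R_L) = √(50 × 281) = √14050
λ = 0.63·c/f = 0.318 m, so l = λ/4 = 0.0794 m

Z_qwt ≈ 119 Ω; length ≈ 7.94 cm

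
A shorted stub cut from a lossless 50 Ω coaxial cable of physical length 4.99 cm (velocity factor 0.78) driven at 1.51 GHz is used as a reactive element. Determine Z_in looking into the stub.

λ = v/f = 0.78·c / 1.51 GHz = 0.155 m
βl = 2π·l/λ = 2π × 0.322 = 116°
tan(βl) = -2.06
For a shorted stub, Z_in = jZ_0·tan(βl)

Z_in ≈ −j103 Ω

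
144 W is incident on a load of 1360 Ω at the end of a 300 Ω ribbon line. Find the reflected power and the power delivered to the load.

Γ = (1360 − 300)/(1360 + 300) = 0.639
|Γ|² = 0.408
P_refl = |Γ|²·P_inc = 58.7 W, P_del = (1 − |Γ|²)·P_inc = 85.3 W

P_reflected ≈ 58.7 W; P_delivered ≈ 85.3 W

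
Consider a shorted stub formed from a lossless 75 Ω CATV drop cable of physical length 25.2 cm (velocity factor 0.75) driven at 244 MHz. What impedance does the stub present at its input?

Z_in ≈ −j509 Ω

λ = v/f = 0.75·c / 244 MHz = 0.922 m
βl = 2π·l/λ = 2π × 0.273 = 98.4°
tan(βl) = -6.79
For a shorted stub, Z_in = jZ_0·tan(βl)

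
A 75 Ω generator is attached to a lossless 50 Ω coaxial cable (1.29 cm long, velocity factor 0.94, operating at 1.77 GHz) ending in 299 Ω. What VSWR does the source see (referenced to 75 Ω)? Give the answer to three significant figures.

VSWR ≈ 5.19

λ = v/f = 0.94·c / 1.77 GHz = 0.159 m
βl = 2π·l/λ = 2π × 0.081 = 29.1°
tan(βl) = 0.558
Z_in = Z_0·(Z_L + jZ_0·tanβl)/(Z_0 + jZ_L·tanβl) = 32.3 − j80 Ω
Γ_s = (Z_in − Z_s)/(Z_in + Z_s) = (-42.7 − j80)/(107 − j80), |Γ_s| = 0.677
VSWR = (1 + |Γ_s|)/(1 − |Γ_s|)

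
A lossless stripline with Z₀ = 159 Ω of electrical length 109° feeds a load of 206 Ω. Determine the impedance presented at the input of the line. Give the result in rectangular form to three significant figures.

tan(βl) = tan(109°) = -2.9
Z_in = Z_0·(Z_L + jZ_0·tanβl)/(Z_0 + jZ_L·tanβl)
     = 159·(206 − j462)/(159 − j598)

Z_in ≈ 128 + j20.7 Ω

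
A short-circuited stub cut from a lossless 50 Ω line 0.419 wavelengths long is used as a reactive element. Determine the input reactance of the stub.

X_in ≈ -27.9 Ω (capacitive)

βl = 2π × 0.419 = 151°
tan(βl) = -0.558
For a short-circuited stub, Z_in = jZ_0·tan(βl)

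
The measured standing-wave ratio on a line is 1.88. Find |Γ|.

|Γ| ≈ 0.306

|Γ| = (S − 1)/(S + 1) = (1.88 − 1)/(1.88 + 1) = 0.88/2.88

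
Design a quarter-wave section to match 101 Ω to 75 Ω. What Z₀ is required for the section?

Z_qwt ≈ 87 Ω

Z_qwt = √(Z_0·R_L) = √(75 × 101) = √7575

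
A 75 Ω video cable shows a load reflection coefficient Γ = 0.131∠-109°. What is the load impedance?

Z_L ≈ 66.9 − j16.9 Ω

Z_L = Z_0·(1 + Γ)/(1 − Γ) = 75·(0.957 − j0.124)/(1.04 + j0.124)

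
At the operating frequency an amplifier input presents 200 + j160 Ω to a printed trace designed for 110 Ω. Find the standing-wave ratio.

Γ = (Z_L − Z_0)/(Z_L + Z_0) = (90 + j160)/(310 + j160)
|Γ| = 184/349 = 0.526
VSWR = (1 + |Γ|)/(1 − |Γ|) = 1.53/0.474

VSWR ≈ 3.22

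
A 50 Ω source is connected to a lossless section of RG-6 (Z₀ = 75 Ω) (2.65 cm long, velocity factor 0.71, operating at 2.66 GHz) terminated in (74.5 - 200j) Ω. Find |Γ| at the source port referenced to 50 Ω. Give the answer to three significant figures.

λ = v/f = 0.71·c / 2.66 GHz = 0.0801 m
βl = 2π·l/λ = 2π × 0.331 = 119°
tan(βl) = -1.79
Z_in = Z_0·(Z_L + jZ_0·tanβl)/(Z_0 + jZ_L·tanβl) = 18 + j80 Ω
Γ_s = (Z_in − Z_s)/(Z_in + Z_s) = (-32 + j80)/(68 + j80), |Γ_s| = 0.821

|Γ| ≈ 0.821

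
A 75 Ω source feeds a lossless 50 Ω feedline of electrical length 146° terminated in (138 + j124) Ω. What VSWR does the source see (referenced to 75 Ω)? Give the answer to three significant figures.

tan(βl) = -0.675
Z_in = Z_0·(Z_L + jZ_0·tanβl)/(Z_0 + jZ_L·tanβl) = 18.9 + j47 Ω
Γ_s = (Z_in − Z_s)/(Z_in + Z_s) = (-56.1 + j47)/(93.9 + j47), |Γ_s| = 0.697
VSWR = (1 + |Γ_s|)/(1 − |Γ_s|)

VSWR ≈ 5.59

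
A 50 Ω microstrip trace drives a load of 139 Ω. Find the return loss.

Γ = (139 − 50)/(139 + 50) = 0.471
RL = −20·log₁₀|Γ| = −20·log₁₀(0.471)

RL ≈ 6.54 dB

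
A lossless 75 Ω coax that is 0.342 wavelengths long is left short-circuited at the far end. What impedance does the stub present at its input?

Z_in ≈ −j115 Ω

βl = 2π × 0.342 = 123°
tan(βl) = -1.53
For a short-circuited stub, Z_in = jZ_0·tan(βl)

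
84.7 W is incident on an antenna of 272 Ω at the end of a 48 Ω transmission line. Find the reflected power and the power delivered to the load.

P_reflected ≈ 41.5 W; P_delivered ≈ 43.2 W

Γ = (272 − 48)/(272 + 48) = 0.7
|Γ|² = 0.49
P_refl = |Γ|²·P_inc = 41.5 W, P_del = (1 − |Γ|²)·P_inc = 43.2 W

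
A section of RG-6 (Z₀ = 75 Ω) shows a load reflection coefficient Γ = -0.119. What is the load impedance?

Z_L ≈ 59 Ω

Z_L = Z_0·(1 + Γ)/(1 − Γ) = 75·(0.881)/(1.12)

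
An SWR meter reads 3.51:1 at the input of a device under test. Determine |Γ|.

|Γ| ≈ 0.557

|Γ| = (S − 1)/(S + 1) = (3.51 − 1)/(3.51 + 1) = 2.51/4.51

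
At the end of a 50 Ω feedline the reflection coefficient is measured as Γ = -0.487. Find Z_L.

Z_L ≈ 17.2 Ω

Z_L = Z_0·(1 + Γ)/(1 − Γ) = 50·(0.513)/(1.49)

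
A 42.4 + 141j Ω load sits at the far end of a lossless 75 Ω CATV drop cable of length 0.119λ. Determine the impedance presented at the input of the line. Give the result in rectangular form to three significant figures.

Z_in ≈ 95.3 − j216 Ω

βl = 2π × 0.119 = 42.8°
tan(βl) = tan(42.8°) = 0.927
Z_in = Z_0·(Z_L + jZ_0·tanβl)/(Z_0 + jZ_L·tanβl)
     = 75·(42.4 + j211)/(-55.8 + j39.3)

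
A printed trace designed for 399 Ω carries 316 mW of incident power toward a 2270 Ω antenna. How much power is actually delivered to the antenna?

Γ = (2270 − 399)/(2270 + 399) = 0.701
|Γ|² = 0.491
P_refl = |Γ|²·P_inc = 155 mW, P_del = (1 − |Γ|²)·P_inc = 161 mW

P_delivered ≈ 161 mW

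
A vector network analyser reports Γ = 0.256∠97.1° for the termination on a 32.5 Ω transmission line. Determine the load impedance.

Z_L = Z_0·(1 + Γ)/(1 − Γ) = 32.5·(0.968 + j0.254)/(1.03 − j0.254)

Z_L ≈ 26.9 + j14.6 Ω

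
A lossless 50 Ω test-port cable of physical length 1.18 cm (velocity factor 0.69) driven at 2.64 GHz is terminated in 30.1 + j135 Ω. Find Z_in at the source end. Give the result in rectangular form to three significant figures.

λ = v/f = 0.69·c / 2.64 GHz = 0.0784 m
βl = 2π·l/λ = 2π × 0.15 = 54.2°
tan(βl) = tan(54.2°) = 1.39
Z_in = Z_0·(Z_L + jZ_0·tanβl)/(Z_0 + jZ_L·tanβl)
     = 50·(30.1 + j204)/(-137 + j41.7)

Z_in ≈ 10.7 − j71.3 Ω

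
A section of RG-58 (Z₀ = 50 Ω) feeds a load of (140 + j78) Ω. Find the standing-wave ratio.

Γ = (Z_L − Z_0)/(Z_L + Z_0) = (90 + j78)/(190 + j78)
|Γ| = 119/205 = 0.58
VSWR = (1 + |Γ|)/(1 − |Γ|) = 1.58/0.42

VSWR ≈ 3.76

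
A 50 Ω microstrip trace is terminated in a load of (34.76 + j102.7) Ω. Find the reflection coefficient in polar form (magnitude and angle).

Γ ≈ 0.78 ∠ 48°

Γ = (Z_L − Z_0)/(Z_L + Z_0) = (-15.24 + j102.7)/(84.76 + j102.7)
|Γ| = 104/133 = 0.78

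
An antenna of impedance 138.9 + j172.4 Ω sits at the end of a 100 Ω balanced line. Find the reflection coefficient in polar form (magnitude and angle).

Γ = (Z_L − Z_0)/(Z_L + Z_0) = (38.9 + j172.4)/(238.9 + j172.4)
|Γ| = 177/295 = 0.6

Γ ≈ 0.6 ∠ 41.5°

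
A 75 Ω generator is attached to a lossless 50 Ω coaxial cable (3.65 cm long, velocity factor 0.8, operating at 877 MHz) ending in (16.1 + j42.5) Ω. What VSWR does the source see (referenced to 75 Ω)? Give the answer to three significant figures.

λ = v/f = 0.8·c / 877 MHz = 0.274 m
βl = 2π·l/λ = 2π × 0.133 = 48°
tan(βl) = 1.11
Z_in = Z_0·(Z_L + jZ_0·tanβl)/(Z_0 + jZ_L·tanβl) = 274 − j2.46 Ω
Γ_s = (Z_in − Z_s)/(Z_in + Z_s) = (199 − j2.46)/(349 − j2.46), |Γ_s| = 0.571
VSWR = (1 + |Γ_s|)/(1 − |Γ_s|)

VSWR ≈ 3.66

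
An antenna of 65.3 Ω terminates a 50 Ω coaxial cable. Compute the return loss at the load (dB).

Γ = (65.3 − 50)/(65.3 + 50) = 0.133
RL = −20·log₁₀|Γ| = −20·log₁₀(0.133)

RL ≈ 17.5 dB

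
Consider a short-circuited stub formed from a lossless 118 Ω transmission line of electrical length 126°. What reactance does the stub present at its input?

X_in ≈ -162 Ω (capacitive)

tan(βl) = -1.38
For a short-circuited stub, Z_in = jZ_0·tan(βl)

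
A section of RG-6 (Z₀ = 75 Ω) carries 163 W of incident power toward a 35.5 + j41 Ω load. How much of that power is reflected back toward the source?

|Γ| = |(-39.5 + j41)/(110.5 + j41)| = 0.483
|Γ|² = 0.233
P_refl = |Γ|²·P_inc = 38 W, P_del = (1 − |Γ|²)·P_inc = 125 W

P_reflected ≈ 38 W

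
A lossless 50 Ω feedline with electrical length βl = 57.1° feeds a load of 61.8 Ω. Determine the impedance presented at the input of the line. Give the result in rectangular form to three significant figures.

Z_in ≈ 45 − j8.77 Ω

tan(βl) = tan(57.1°) = 1.55
Z_in = Z_0·(Z_L + jZ_0·tanβl)/(Z_0 + jZ_L·tanβl)
     = 50·(61.8 + j77.3)/(50 + j95.5)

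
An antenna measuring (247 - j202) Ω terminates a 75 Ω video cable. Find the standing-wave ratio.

VSWR ≈ 5.62

Γ = (Z_L − Z_0)/(Z_L + Z_0) = (172 − j202)/(322 − j202)
|Γ| = 265/380 = 0.698
VSWR = (1 + |Γ|)/(1 − |Γ|) = 1.7/0.302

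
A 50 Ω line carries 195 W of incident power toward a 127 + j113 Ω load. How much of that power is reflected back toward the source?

P_reflected ≈ 82.7 W

|Γ| = |(77 + j113)/(177 + j113)| = 0.651
|Γ|² = 0.424
P_refl = |Γ|²·P_inc = 82.7 W, P_del = (1 − |Γ|²)·P_inc = 112 W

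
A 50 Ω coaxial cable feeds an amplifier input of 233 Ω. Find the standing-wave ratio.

For a purely resistive load, VSWR = R_L/Z_0 or Z_0/R_L (whichever > 1) = 233/50

VSWR ≈ 4.66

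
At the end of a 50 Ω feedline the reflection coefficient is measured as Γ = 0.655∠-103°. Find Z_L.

Z_L = Z_0·(1 + Γ)/(1 − Γ) = 50·(0.853 − j0.638)/(1.15 + j0.638)

Z_L ≈ 16.6 − j37 Ω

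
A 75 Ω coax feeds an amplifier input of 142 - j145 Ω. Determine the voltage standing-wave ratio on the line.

Γ = (Z_L − Z_0)/(Z_L + Z_0) = (67 − j145)/(217 − j145)
|Γ| = 160/261 = 0.612
VSWR = (1 + |Γ|)/(1 − |Γ|) = 1.61/0.388

VSWR ≈ 4.16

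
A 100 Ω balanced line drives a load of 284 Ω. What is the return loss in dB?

Γ = (284 − 100)/(284 + 100) = 0.479
RL = −20·log₁₀|Γ| = −20·log₁₀(0.479)

RL ≈ 6.39 dB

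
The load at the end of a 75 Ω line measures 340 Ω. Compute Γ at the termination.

Γ = 0.639

Γ = (Z_L − Z_0)/(Z_L + Z_0) = (340 − 75)/(340 + 75) = 265/415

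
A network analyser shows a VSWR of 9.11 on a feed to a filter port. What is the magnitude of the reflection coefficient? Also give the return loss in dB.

|Γ| ≈ 0.802; return loss ≈ 1.91 dB

|Γ| = (S − 1)/(S + 1) = (9.11 − 1)/(9.11 + 1) = 8.11/10.1
RL = −20·log₁₀|Γ| = −20·log₁₀(0.802)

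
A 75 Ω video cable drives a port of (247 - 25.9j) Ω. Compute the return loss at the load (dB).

Γ = (172 − j25.9)/(322 − j25.9), |Γ| = 0.538
RL = −20·log₁₀|Γ| = −20·log₁₀(0.538)

RL ≈ 5.38 dB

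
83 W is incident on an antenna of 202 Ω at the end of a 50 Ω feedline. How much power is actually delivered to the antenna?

Γ = (202 − 50)/(202 + 50) = 0.603
|Γ|² = 0.364
P_refl = |Γ|²·P_inc = 30.2 W, P_del = (1 − |Γ|²)·P_inc = 52.8 W

P_delivered ≈ 52.8 W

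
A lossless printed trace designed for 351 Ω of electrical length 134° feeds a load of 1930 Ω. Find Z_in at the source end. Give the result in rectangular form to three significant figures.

tan(βl) = tan(134°) = -1.04
Z_in = Z_0·(Z_L + jZ_0·tanβl)/(Z_0 + jZ_L·tanβl)
     = 351·(1930 − j363)/(351 − j2000)

Z_in ≈ 120 + j318 Ω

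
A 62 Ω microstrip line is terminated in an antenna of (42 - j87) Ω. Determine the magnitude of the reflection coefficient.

|Γ| ≈ 0.658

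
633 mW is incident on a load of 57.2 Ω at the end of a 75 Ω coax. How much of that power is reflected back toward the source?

P_reflected ≈ 11.5 mW

Γ = (57.2 − 75)/(57.2 + 75) = -0.135
|Γ|² = 0.0181
P_refl = |Γ|²·P_inc = 11.5 mW, P_del = (1 − |Γ|²)·P_inc = 622 mW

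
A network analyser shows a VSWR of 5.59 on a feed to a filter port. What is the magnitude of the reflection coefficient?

|Γ| = (S − 1)/(S + 1) = (5.59 − 1)/(5.59 + 1) = 4.59/6.59

|Γ| ≈ 0.697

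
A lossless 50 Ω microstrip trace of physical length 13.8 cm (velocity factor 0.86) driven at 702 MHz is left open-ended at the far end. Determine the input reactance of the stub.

X_in ≈ 50.3 Ω (inductive)

λ = v/f = 0.86·c / 702 MHz = 0.368 m
βl = 2π·l/λ = 2π × 0.375 = 135°
tan(βl) = -0.994
For an open-ended stub, Z_in = −jZ_0·cot(βl) = −jZ_0/tan(βl)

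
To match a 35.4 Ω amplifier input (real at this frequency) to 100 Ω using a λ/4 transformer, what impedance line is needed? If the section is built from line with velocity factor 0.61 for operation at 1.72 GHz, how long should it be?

Z_qwt ≈ 59.5 Ω; length ≈ 2.66 cm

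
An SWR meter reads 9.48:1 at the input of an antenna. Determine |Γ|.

|Γ| ≈ 0.809

|Γ| = (S − 1)/(S + 1) = (9.48 − 1)/(9.48 + 1) = 8.48/10.5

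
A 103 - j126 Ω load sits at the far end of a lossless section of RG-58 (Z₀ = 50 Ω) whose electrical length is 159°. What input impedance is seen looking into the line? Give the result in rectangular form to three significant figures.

Z_in ≈ 189 + j122 Ω

tan(βl) = tan(159°) = -0.384
Z_in = Z_0·(Z_L + jZ_0·tanβl)/(Z_0 + jZ_L·tanβl)
     = 50·(103 − j145)/(1.63 − j39.5)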